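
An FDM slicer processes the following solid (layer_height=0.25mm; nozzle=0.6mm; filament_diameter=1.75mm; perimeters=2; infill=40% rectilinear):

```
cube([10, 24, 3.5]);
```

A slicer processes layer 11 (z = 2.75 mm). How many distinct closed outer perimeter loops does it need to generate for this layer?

1

At z = 2.75 mm: the 10×24 cube contributes its full rectangle. The result has 1 disconnected region.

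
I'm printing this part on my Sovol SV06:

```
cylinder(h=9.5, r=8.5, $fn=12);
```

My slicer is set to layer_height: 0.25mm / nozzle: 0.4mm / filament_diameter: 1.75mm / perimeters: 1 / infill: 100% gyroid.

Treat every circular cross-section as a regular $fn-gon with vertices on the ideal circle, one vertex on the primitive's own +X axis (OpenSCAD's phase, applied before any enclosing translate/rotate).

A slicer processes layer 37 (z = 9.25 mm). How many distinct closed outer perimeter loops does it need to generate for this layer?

At z = 9.25 mm: the r=8.5 cylinder contributes a regular 12-gon of circumradius 8.5. The result has 1 disconnected region.

1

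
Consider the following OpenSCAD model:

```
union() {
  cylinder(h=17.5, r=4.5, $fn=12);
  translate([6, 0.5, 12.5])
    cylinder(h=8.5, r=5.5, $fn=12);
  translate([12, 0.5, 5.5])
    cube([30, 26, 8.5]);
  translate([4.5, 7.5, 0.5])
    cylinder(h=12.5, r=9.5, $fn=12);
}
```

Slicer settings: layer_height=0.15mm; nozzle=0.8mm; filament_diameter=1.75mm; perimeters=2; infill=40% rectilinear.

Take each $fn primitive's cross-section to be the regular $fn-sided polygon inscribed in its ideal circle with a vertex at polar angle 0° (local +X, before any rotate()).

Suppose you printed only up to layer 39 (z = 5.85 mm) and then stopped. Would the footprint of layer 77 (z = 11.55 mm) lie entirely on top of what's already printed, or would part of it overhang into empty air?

entirely on top

Compare the two slices. At z = 5.85: the r=4.5 cylinder contributes a regular 12-gon of circumradius 4.5 (area = (12/2)·4.500²·sin(360°/12) = 60.75 mm²); the cylinder at (6, 0.5) is not intersected at this z (z outside [12.5, 21]); the cube at (12, 0.5) (footprint 30×26) is included at this height (area 780.00 mm²); the r=9.5 cylinder at (4.5, 7.5) gives a regular 12-gon of circumradius 9.5 (constant along its height) (area = (12/2)·9.500²·sin(360°/12) = 270.75 mm²); Merging all regions: the regions partially overlap — summed areas 1111.50 mm² minus the doubly-counted overlap 45.27 mm² gives 1066.23 mm² — area = 1066.23 mm². At z = 11.55: the r=4.5 cylinder gives a regular 12-gon of circumradius 4.5 (constant along its height) (area = (12/2)·4.500²·sin(360°/12) = 60.75 mm²); the cylinder at (6, 0.5) is not intersected at this z (z outside [12.5, 21]); the cube at (12, 0.5) (footprint 30×26) is included at this height (area 780.00 mm²); the r=9.5 cylinder at (4.5, 7.5) gives a regular 12-gon of circumradius 9.5 (constant along its height) (area = (12/2)·9.500²·sin(360°/12) = 270.75 mm²); Combining (union): the regions partially overlap — summed areas 1111.50 mm² minus the doubly-counted overlap 45.27 mm² gives 1066.23 mm² — area = 1066.23 mm². Checking containment: the cross-section at z = 11.55 is a subset of the cross-section at z = 5.85.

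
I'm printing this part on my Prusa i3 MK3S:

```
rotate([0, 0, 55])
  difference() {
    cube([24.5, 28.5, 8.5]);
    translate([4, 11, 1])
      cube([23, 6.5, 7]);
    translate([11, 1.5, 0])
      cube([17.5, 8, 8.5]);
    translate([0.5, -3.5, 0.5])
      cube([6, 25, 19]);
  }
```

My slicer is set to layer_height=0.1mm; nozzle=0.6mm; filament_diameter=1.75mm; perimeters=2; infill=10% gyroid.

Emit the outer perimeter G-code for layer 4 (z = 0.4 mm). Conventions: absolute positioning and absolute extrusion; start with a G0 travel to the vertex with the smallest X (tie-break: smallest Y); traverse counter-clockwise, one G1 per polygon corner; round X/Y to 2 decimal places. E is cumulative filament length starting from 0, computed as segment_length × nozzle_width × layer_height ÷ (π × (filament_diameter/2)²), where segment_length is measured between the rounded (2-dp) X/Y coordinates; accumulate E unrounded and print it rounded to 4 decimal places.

At z = 0.4 mm: the 24.5×28.5 cube contributes its full rectangle; the cube at (4, 11) does not reach this height (z outside [1, 8]); the 17.5×8 cube at (11, 1.5) contributes its full rectangle; the cube at (0.5, -3.5) is absent (z outside [0.5, 19.5]); Subtracting the remaining from the first: starting from the 24.5×28.5 cube, the 17.5×8 cube at (11, 1.5) partially overlaps it — only the 108.00 mm² overlap (of its 140.00 mm²) is removed, clipping the outline — 1 connected region; (whole slice rotated 55° about Z — lengths, areas and connectivity unchanged). The outline is a single polygon with 8 vertices. Extrusion per mm of travel: 0.6 × 0.1 / (π × 0.875²) = 0.024945. Accumulating E over each segment gives final E = 3.3178.

G0 X-23.35 Y16.35 Z0.40
G1 X0.00 Y0.00 E0.7111
G1 X14.05 Y20.07 E1.3222
G1 X12.82 Y20.93 E1.3596
G1 X5.08 Y9.87 E1.6964
G1 X-1.47 Y14.46 E1.8959
G1 X6.27 Y25.52 E2.2326
G1 X-9.29 Y36.42 E2.7065
G1 X-23.35 Y16.35 E3.3178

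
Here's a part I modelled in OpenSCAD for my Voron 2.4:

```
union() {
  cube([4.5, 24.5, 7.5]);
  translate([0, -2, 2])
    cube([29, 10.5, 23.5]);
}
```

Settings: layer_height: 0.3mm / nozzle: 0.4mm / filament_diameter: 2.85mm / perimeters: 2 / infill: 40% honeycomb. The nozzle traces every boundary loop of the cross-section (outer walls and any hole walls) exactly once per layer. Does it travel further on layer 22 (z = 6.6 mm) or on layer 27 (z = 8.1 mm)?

Layer 22 (z = 6.6): the cube is present — its section is the full 4.5×24.5 rectangle (perimeter 58.00 mm); the 29×10.5 cube at (0, -2) contributes its full rectangle (perimeter 79.00 mm); Merging all regions: the regions partially overlap (shared area 38.25 mm²), so the edge portions inside another operand are dropped and the merged outline is re-measured after clipping — boundary = 111.00 mm. So its perimeter = 111.00 mm. Layer 27 (z = 8.1): the cube does not reach this height (z outside [0, 7.5]); the 29×10.5 cube at (0, -2) contributes its full rectangle (perimeter 79.00 mm); Combining (union): only the 29×10.5 cube at (0, -2) is present, so the union is just that shape — boundary = 79.00 mm. So its perimeter = 79.00 mm. Layer 22 is larger (111.00 vs 79.00 mm).

layer 22 (z = 6.6 mm)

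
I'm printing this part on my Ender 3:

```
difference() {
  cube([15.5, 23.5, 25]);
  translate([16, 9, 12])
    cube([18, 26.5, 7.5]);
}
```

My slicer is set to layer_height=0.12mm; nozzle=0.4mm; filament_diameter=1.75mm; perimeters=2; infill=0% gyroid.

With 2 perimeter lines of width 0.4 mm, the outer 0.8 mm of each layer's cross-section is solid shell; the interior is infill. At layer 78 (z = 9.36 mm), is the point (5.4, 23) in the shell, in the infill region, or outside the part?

shell

At z = 9.36 mm: the cube (footprint 15.5×23.5) is included at this height; the cube at (16, 9) is not intersected at this z (z outside [12, 19.5]); After the difference (first − rest): none of the subtracted shapes is present at this height, so the 15.5×23.5 cube is unchanged — 1 connected region. Overall, the cross-section is a single solid region. The nearest boundary edge runs (15.50, 23.50)→(0.00, 23.50); distance from the point to it = 0.50 mm. The point is inside the cross-section, 0.50 mm from the nearest boundary — within the 0.8 mm shell band (2 × 0.4).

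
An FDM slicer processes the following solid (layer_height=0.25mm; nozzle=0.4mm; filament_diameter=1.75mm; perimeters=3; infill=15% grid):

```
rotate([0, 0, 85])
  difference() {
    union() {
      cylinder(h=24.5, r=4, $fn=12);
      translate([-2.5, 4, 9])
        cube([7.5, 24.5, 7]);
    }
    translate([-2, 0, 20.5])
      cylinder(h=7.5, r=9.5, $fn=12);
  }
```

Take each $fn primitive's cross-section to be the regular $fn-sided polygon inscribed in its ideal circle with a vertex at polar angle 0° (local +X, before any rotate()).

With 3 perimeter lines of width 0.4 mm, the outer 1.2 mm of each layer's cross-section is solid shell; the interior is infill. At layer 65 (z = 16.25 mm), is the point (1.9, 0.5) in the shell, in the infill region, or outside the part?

infill

At z = 16.25 mm: the cylinder: section is a regular 12-gon, circumradius r=4; the cube at (-2.5, 4) is absent (z outside [9, 16]); Taking the union: only the r=4 cylinder is present, so the union is just that shape — 1 connected region; the cylinder at (-2, 0) is not intersected at this z (z outside [20.5, 28]); Taking the first minus the rest: none of the subtracted shapes is present at this height, so the result so far is unchanged — 1 connected region; (whole slice rotated 85° about Z — lengths, areas and connectivity unchanged). Overall, the cross-section is a single solid region. Undo the 85° rotation: the query point maps to (0.664, -1.849) in the un-rotated model frame. The nearest boundary edge runs (-0.00, -4.00)→(2.00, -3.46); distance from the point to it = 1.91 mm. The point is inside the cross-section and 1.91 mm from the nearest boundary — more than the 1.2 mm shell width (3 × 0.4), so it's in the infill interior.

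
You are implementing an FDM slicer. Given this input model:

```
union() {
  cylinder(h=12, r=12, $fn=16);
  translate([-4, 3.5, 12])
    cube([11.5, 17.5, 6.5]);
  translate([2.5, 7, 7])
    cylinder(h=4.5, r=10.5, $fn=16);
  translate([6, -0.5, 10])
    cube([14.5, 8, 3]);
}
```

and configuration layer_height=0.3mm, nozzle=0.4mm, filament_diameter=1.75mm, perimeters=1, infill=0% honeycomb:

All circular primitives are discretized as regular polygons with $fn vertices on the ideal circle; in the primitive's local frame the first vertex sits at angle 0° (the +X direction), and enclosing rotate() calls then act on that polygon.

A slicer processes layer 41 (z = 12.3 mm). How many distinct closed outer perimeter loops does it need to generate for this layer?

At z = 12.3 mm: the cylinder is absent (z outside [0, 12]); the cube at (-4, 3.5) is present — its section is the full 11.5×17.5 rectangle; the cylinder at (2.5, 7) is absent (z outside [7, 11.5]); the 14.5×8 cube at (6, -0.5) contributes its full rectangle; Combining (union): the regions partially overlap (shared area 6.00 mm²), so overlapping operands fuse into one piece — 1 connected region. The result has 1 disconnected region.

1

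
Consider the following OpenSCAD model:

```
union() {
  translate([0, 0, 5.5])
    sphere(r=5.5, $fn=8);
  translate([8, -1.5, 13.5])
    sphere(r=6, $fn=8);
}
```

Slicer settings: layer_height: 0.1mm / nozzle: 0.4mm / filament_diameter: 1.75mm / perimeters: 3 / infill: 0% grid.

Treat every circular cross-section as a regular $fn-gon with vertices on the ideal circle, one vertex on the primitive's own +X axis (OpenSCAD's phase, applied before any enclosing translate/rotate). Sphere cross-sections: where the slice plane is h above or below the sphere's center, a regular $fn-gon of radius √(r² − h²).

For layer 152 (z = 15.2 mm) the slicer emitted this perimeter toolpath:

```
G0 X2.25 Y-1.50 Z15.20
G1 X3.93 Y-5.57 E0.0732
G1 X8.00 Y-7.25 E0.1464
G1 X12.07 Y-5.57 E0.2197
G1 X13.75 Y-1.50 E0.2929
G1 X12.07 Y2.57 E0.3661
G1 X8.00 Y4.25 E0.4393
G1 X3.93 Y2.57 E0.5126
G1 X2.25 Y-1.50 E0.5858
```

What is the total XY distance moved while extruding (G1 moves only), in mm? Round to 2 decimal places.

Sum the Euclidean lengths of each G1 segment: total = 35.22 mm.

35.22 mm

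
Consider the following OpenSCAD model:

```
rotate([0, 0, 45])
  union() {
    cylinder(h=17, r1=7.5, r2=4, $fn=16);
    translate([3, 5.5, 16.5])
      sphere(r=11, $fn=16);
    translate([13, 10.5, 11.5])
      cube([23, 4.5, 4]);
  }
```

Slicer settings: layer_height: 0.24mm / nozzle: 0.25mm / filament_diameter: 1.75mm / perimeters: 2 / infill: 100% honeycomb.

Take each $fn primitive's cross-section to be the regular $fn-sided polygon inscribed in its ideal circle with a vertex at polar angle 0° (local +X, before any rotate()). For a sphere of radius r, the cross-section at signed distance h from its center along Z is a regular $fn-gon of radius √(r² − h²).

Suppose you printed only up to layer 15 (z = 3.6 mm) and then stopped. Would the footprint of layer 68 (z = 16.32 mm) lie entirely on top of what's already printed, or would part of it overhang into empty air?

part overhangs

Compare the two slices. At z = 3.6: the cone contributes a regular 16-gon of circumradius 6.759 (interpolated between r1=7.5 and r2=4 at t=0.212) (area = (16/2)·6.759²·sin(360°/16) = 139.85 mm²); the sphere at (3, 5.5) is not intersected at this z (|z−center|=12.900 > r=11); the cube at (13, 10.5) does not reach this height (z outside [11.5, 15.5]); Merging all regions: only the cone is present, so the union is just that shape — area = 139.85 mm²; (rotated 45° about Z; rotation is an isometry so areas/perimeters/island counts are preserved). At z = 16.32: the cone (r1=7.5→r2=4) has section circumradius 4.140 here — a regular 16-gon (area = (16/2)·4.140²·sin(360°/16) = 52.47 mm²); the r=11 sphere at (3, 5.5) contributes a regular 16-gon of circumradius √(11²−0.18²) = 10.999 (area = (16/2)·10.999²·sin(360°/16) = 370.34 mm²); the cube at (13, 10.5) is absent (z outside [11.5, 15.5]); Taking the union: the cone lies entirely inside the r=11 sphere at (3, 5.5), so the union is just the r=11 sphere at (3, 5.5) — area = 370.34 mm²; (whole slice rotated 45° about Z — lengths, areas and connectivity unchanged). Checking containment: at z = 16.32 the cross-section extends beyond the z = 3.6 cross-section by about 249.65 mm².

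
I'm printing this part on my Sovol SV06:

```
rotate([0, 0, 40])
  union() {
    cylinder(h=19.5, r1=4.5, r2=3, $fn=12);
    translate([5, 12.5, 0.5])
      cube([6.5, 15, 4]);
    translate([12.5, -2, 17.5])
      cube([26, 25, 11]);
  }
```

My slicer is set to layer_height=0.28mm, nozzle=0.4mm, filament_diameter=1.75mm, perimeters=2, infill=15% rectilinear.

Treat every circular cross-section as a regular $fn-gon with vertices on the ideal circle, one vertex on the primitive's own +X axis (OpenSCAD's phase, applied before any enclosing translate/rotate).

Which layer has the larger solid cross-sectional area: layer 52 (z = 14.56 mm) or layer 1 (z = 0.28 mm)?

Layer 52 (z = 14.56): the cone: at t=0.747 of its height the radius interpolates to r₁+(r₂−r₁)t = 3.380, giving a regular 12-gon of that circumradius (area = (12/2)·3.380²·sin(360°/12) = 34.27 mm²); the cube at (5, 12.5) does not reach this height (z outside [0.5, 4.5]); the cube at (12.5, -2) is not intersected at this z (z outside [17.5, 28.5]); Taking the union: only the cone is present, so the union is just that shape — area = 34.27 mm²; (whole slice rotated 40° about Z — lengths, areas and connectivity unchanged). So its area = 34.27 mm². Layer 1 (z = 0.28): the cone: at t=0.014 of its height the radius interpolates to r₁+(r₂−r₁)t = 4.478, giving a regular 12-gon of that circumradius (area = (12/2)·4.478²·sin(360°/12) = 60.17 mm²); the cube at (5, 12.5) does not reach this height (z outside [0.5, 4.5]); the cube at (12.5, -2) is absent (z outside [17.5, 28.5]); Combining (union): only the cone is present, so the union is just that shape — area = 60.17 mm²; (whole slice rotated 40° about Z — lengths, areas and connectivity unchanged). So its area = 60.17 mm². Layer 1 is larger (60.17 vs 34.27 mm²).

layer 1 (z = 0.28 mm)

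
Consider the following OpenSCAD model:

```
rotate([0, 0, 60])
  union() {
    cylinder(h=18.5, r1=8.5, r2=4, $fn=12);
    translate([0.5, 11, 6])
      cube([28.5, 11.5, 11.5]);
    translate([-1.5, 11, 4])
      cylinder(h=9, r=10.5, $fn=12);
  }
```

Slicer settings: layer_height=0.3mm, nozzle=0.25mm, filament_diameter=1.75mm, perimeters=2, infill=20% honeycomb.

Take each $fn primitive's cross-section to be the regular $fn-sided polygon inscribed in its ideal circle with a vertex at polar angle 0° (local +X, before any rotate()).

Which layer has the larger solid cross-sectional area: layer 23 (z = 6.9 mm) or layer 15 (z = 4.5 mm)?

Layer 23 (z = 6.9): the cone contributes a regular 12-gon of circumradius 6.822 (interpolated between r1=8.5 and r2=4 at t=0.373) (area = (12/2)·6.822²·sin(360°/12) = 139.60 mm²); the cube at (0.5, 11) (footprint 28.5×11.5) is included at this height (area 327.75 mm²); the cylinder at (-1.5, 11): section is a regular 12-gon, circumradius r=10.5 (area = (12/2)·10.500²·sin(360°/12) = 330.75 mm²); Combining (union): the regions partially overlap — summed areas 798.10 mm² minus the doubly-counted overlap 111.82 mm² gives 686.28 mm² — area = 686.28 mm²; (rotated 60° about Z; rotation is an isometry so areas/perimeters/island counts are preserved). So its area = 686.28 mm². Layer 15 (z = 4.5): the cone: at t=0.243 of its height the radius interpolates to r₁+(r₂−r₁)t = 7.405, giving a regular 12-gon of that circumradius (area = (12/2)·7.405²·sin(360°/12) = 164.52 mm²); the cube at (0.5, 11) is absent (z outside [6, 17.5]); the r=10.5 cylinder at (-1.5, 11) contributes a regular 12-gon of circumradius 10.5 (area = (12/2)·10.500²·sin(360°/12) = 330.75 mm²); Merging all regions: the regions partially overlap — summed areas 495.27 mm² minus the doubly-counted overlap 58.58 mm² gives 436.69 mm² — area = 436.69 mm²; (whole slice rotated 60° about Z — lengths, areas and connectivity unchanged). So its area = 436.69 mm². Layer 23 is larger (686.28 vs 436.69 mm²).

layer 23 (z = 6.9 mm)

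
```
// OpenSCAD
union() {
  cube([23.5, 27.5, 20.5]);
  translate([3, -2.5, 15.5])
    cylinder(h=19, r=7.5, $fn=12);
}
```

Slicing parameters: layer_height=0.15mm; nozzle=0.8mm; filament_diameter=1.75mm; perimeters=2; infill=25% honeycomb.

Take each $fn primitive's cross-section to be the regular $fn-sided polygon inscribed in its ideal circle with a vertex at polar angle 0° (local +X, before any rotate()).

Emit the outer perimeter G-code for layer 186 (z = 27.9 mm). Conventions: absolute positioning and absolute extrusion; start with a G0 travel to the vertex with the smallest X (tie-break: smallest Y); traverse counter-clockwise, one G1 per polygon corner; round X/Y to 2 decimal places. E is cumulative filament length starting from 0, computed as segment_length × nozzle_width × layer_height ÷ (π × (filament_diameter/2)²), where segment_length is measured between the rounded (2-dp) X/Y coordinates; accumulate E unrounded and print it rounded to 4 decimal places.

G0 X-4.50 Y-2.50 Z27.90
G1 X-3.50 Y-6.25 E0.1936
G1 X-0.75 Y-9.00 E0.3877
G1 X3.00 Y-10.00 E0.5813
G1 X6.75 Y-9.00 E0.7749
G1 X9.50 Y-6.25 E0.9689
G1 X10.50 Y-2.50 E1.1626
G1 X9.50 Y1.25 E1.3562
G1 X6.75 Y4.00 E1.5502
G1 X3.00 Y5.00 E1.7438
G1 X-0.75 Y4.00 E1.9375
G1 X-3.50 Y1.25 E2.1315
G1 X-4.50 Y-2.50 E2.3251

At z = 27.9 mm: the cube does not reach this height (z outside [0, 20.5]); the r=7.5 cylinder at (3, -2.5) gives a regular 12-gon of circumradius 7.5 (constant along its height); Combining (union): only the r=7.5 cylinder at (3, -2.5) is present, so the union is just that shape — 1 connected region. The outline is a single polygon with 12 vertices. Extrusion per mm of travel: 0.8 × 0.15 / (π × 0.875²) = 0.049890. Accumulating E over each segment gives final E = 2.3251.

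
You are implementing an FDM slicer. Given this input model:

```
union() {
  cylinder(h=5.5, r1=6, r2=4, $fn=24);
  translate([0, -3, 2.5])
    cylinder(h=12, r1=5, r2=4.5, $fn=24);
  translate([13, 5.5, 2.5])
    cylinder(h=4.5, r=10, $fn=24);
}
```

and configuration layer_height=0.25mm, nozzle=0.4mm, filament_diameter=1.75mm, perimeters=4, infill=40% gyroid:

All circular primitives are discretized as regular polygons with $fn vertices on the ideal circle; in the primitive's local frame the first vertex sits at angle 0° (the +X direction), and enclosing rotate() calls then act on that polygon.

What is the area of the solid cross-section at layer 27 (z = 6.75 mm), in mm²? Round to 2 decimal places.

382.83 mm²

At z = 6.75 mm: the cone does not reach this height (z outside [0, 5.5]); the cone at (0, -3): at t=0.354 of its height the radius interpolates to r₁+(r₂−r₁)t = 4.823, giving a regular 24-gon of that circumradius (area = (24/2)·4.823²·sin(360°/24) = 72.24 mm²); the r=10 cylinder at (13, 5.5) gives a regular 24-gon of circumradius 10 (constant along its height) (area = (24/2)·10.000²·sin(360°/24) = 310.58 mm²); Taking the union: the 2 present regions are separate (no shared area or edge), so areas and boundary lengths simply add and each stays a separate island — area = 382.83 mm². Overall, the cross-section has 2 separate islands. Net area = 382.83 mm².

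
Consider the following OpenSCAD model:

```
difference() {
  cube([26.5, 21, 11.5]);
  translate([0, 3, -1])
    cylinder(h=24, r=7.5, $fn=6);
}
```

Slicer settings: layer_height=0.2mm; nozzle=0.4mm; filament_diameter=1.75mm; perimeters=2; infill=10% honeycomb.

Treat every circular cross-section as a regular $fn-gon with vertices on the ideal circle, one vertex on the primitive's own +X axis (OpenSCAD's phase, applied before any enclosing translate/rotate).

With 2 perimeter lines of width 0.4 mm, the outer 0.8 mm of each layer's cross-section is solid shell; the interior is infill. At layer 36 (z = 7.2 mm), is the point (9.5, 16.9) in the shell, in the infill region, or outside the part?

At z = 7.2 mm: the cube is present — its section is the full 26.5×21 rectangle; the cylinder at (0, 3): section is a regular 6-gon, circumradius r=7.5; Subtracting the remaining from the first: starting from the 26.5×21 cube, the r=7.5 cylinder at (0, 3) partially overlaps it — only the 56.44 mm² overlap (of its 146.14 mm²) is removed, clipping the outline — 1 connected region. Overall, the cross-section is a single solid region. The nearest boundary edge runs (0.00, 21.00)→(26.50, 21.00); distance from the point to it = 4.10 mm. The point is inside the cross-section and 4.10 mm from the nearest boundary — more than the 0.8 mm shell width (2 × 0.4), so it's in the infill interior.

infill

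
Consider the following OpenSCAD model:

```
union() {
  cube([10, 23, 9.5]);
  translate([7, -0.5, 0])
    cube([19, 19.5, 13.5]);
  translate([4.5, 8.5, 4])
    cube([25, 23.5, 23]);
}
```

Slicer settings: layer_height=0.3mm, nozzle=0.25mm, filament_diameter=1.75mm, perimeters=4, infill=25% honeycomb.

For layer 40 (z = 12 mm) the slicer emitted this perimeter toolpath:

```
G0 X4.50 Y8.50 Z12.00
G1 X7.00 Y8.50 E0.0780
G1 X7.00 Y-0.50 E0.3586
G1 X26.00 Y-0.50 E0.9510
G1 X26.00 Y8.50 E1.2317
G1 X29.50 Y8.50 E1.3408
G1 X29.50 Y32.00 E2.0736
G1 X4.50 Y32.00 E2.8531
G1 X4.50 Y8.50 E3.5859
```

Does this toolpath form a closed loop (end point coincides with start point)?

yes

Start point (G0): (4.50, 8.50). End point (last G1): the path returns to the start — closed.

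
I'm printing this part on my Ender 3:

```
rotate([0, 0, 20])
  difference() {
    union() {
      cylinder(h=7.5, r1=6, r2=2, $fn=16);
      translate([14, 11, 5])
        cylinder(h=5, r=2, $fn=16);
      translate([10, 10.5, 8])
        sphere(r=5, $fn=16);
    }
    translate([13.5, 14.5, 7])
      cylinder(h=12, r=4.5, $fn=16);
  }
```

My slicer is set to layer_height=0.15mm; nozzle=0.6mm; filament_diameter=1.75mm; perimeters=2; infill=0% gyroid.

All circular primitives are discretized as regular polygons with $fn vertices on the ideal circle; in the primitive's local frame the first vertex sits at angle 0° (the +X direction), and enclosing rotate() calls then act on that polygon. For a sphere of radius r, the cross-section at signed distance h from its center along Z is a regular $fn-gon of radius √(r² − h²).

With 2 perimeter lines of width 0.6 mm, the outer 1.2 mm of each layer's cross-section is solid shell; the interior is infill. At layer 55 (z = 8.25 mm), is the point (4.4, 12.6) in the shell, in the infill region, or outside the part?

At z = 8.25 mm: the cone is not intersected at this z (z outside [0, 7.5]); the cylinder at (14, 11): section is a regular 16-gon, circumradius r=2; the r=5 sphere at (10, 10.5) contributes a regular 16-gon of circumradius √(5²−0.25²) = 4.994; Merging all regions: the regions partially overlap (shared area 9.12 mm²), so overlapping operands fuse into one piece — 1 connected region; the r=4.5 cylinder at (13.5, 14.5) contributes a regular 16-gon of circumradius 4.5; Subtracting the remaining from the first: starting from that combined region, the r=4.5 cylinder at (13.5, 14.5) partially overlaps it — only the 24.18 mm² overlap (of its 61.99 mm²) is removed, clipping the outline — 1 connected region; (whole slice rotated 20° about Z — lengths, areas and connectivity unchanged). Overall, the cross-section is a single solid region. Undo the 20° rotation: the query point maps to (8.444, 10.335) in the un-rotated model frame. The nearest boundary edge runs (9.34, 12.78)→(10.32, 11.32); distance from the point to it = 2.10 mm. The point is inside the cross-section and 2.10 mm from the nearest boundary — more than the 1.2 mm shell width (2 × 0.6), so it's in the infill interior.

infill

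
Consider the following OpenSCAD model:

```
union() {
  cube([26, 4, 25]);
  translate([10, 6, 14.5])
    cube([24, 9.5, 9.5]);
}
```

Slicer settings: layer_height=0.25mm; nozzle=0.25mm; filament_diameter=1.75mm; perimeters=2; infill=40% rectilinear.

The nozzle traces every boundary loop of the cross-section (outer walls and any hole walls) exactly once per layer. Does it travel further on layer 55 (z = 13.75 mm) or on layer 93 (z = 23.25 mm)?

Layer 55 (z = 13.75): the cube (footprint 26×4) is included at this height (perimeter 60.00 mm); the cube at (10, 6) is not intersected at this z (z outside [14.5, 24]); Combining (union): only the 26×4 cube is present, so the union is just that shape — boundary = 60.00 mm. So its perimeter = 60.00 mm. Layer 93 (z = 23.25): the cube (footprint 26×4) is included at this height (perimeter 60.00 mm); the 24×9.5 cube at (10, 6) contributes its full rectangle (perimeter 67.00 mm); Merging all regions: the 2 present regions are separate (no shared area or edge), so areas and boundary lengths simply add and each stays a separate island — boundary = 127.00 mm. So its perimeter = 127.00 mm. Layer 93 is larger (127.00 vs 60.00 mm).

layer 93 (z = 23.25 mm)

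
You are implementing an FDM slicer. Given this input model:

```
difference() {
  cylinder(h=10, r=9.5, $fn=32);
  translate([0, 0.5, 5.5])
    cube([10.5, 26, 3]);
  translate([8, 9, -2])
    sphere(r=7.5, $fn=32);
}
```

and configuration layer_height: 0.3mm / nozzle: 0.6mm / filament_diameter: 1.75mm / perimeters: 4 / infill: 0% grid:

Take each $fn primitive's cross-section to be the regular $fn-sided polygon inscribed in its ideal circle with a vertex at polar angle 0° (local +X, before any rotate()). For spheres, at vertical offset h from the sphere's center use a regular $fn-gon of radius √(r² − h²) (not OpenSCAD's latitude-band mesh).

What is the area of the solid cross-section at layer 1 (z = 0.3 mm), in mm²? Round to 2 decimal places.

246.62 mm²

At z = 0.3 mm: the r=9.5 cylinder contributes a regular 32-gon of circumradius 9.5 (area = (32/2)·9.500²·sin(360°/32) = 281.71 mm²); the cube at (0, 0.5) is absent (z outside [5.5, 8.5]); the r=7.5 sphere at (8, 9) slices to a regular 32-gon of circumradius 7.139 (√(r²−h²) with h=2.3 from center) (area = (32/2)·7.139²·sin(360°/32) = 159.07 mm²); Subtracting the remaining from the first: starting from the r=9.5 cylinder (281.71 mm²), the r=7.5 sphere at (8, 9) partially overlaps it — only the 35.09 mm² overlap (of its 159.07 mm²) is removed, clipping the outline — area = 246.62 mm². Overall, the cross-section is a single solid region. Net area = 246.62 mm².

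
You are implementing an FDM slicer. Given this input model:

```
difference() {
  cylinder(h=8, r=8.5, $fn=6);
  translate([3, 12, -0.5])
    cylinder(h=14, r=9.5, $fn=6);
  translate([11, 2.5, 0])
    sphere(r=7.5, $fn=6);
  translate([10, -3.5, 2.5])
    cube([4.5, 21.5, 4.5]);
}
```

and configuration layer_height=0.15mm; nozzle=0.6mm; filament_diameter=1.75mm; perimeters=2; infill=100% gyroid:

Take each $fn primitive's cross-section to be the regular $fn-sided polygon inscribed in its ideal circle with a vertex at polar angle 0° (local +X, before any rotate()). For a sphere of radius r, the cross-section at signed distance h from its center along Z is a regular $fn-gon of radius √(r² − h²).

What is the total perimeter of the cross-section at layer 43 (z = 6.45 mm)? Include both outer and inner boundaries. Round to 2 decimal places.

51.00 mm

At z = 6.45 mm: the cylinder: section is a regular 6-gon, circumradius r=8.5 (perimeter = 2·6·8.500·sin(180°/6) = 51.00 mm); the r=9.5 cylinder at (3, 12) gives a regular 6-gon of circumradius 9.5 (constant along its height) (perimeter = 2·6·9.500·sin(180°/6) = 57.00 mm); the sphere at (11, 2.5): section is a regular 6-gon, circumradius = √(r²−h²) = √(7.5²−6.45²) = 3.827 (perimeter = 2·6·3.827·sin(180°/6) = 22.96 mm); the cube at (10, -3.5) (footprint 4.5×21.5) is included at this height (perimeter 52.00 mm); After the difference (first − rest): starting from the r=8.5 cylinder, the r=9.5 cylinder at (3, 12) partially overlaps it — only the 28.97 mm² overlap (of its 234.48 mm²) is removed, clipping the outline; the r=7.5 sphere at (11, 2.5) misses the remaining region (no effect); the 4.5×21.5 cube at (10, -3.5) misses the remaining region (no effect) — boundary = 51.00 mm. Overall, the cross-section is a single solid region. Total boundary length (outer) = 51.00 mm.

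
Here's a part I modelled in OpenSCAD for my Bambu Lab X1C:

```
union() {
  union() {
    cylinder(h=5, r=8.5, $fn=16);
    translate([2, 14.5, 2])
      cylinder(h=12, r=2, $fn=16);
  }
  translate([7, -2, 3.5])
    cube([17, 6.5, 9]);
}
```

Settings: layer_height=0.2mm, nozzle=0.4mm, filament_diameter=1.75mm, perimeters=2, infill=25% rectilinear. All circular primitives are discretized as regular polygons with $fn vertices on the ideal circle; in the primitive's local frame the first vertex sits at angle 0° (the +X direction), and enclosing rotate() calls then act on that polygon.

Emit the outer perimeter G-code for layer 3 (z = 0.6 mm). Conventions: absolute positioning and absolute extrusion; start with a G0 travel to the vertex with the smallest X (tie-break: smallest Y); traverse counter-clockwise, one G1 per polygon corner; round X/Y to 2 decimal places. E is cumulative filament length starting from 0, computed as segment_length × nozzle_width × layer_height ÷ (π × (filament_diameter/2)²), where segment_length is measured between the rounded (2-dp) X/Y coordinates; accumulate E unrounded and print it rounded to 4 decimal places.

At z = 0.6 mm: the r=8.5 cylinder gives a regular 16-gon of circumradius 8.5 (constant along its height); the cylinder at (2, 14.5) is not intersected at this z (z outside [2, 14]); Combining (union): only the r=8.5 cylinder is present, so the union is just that shape — 1 connected region; the cube at (7, -2) does not reach this height (z outside [3.5, 12.5]); Taking the union: only the result so far is present, so the union is just that shape — 1 connected region. The outline is a single polygon with 16 vertices. Extrusion per mm of travel: 0.4 × 0.2 / (π × 0.875²) = 0.033260. Accumulating E over each segment gives final E = 1.7645.

G0 X-8.50 Y0.00 Z0.60
G1 X-7.85 Y-3.25 E0.1102
G1 X-6.01 Y-6.01 E0.2206
G1 X-3.25 Y-7.85 E0.3309
G1 X0.00 Y-8.50 E0.4411
G1 X3.25 Y-7.85 E0.5514
G1 X6.01 Y-6.01 E0.6617
G1 X7.85 Y-3.25 E0.7720
G1 X8.50 Y0.00 E0.8823
G1 X7.85 Y3.25 E0.9925
G1 X6.01 Y6.01 E1.1028
G1 X3.25 Y7.85 E1.2131
G1 X0.00 Y8.50 E1.3234
G1 X-3.25 Y7.85 E1.4336
G1 X-6.01 Y6.01 E1.5439
G1 X-7.85 Y3.25 E1.6543
G1 X-8.50 Y0.00 E1.7645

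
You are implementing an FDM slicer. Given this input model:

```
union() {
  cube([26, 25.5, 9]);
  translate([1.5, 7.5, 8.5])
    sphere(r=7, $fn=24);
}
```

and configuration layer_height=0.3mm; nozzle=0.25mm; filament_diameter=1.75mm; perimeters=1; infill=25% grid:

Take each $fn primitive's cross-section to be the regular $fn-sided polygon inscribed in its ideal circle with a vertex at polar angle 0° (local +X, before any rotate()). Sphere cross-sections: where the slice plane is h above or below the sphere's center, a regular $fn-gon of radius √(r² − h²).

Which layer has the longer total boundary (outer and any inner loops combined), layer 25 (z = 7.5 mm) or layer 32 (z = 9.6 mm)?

Layer 25 (z = 7.5): the 26×25.5 cube contributes its full rectangle (perimeter 103.00 mm); the r=7 sphere at (1.5, 7.5) contributes a regular 24-gon of circumradius √(7²−1²) = 6.928 (perimeter = 2·24·6.928·sin(180°/24) = 43.41 mm); Merging all regions: the regions partially overlap (shared area 95.03 mm²), so the edge portions inside another operand are dropped and the merged outline is re-measured after clipping — boundary = 108.22 mm. So its perimeter = 108.22 mm. Layer 32 (z = 9.6): the cube does not reach this height (z outside [0, 9]); the sphere at (1.5, 7.5): section is a regular 24-gon, circumradius = √(r²−h²) = √(7²−1.1²) = 6.913 (perimeter = 2·24·6.913·sin(180°/24) = 43.31 mm); Taking the union: only the r=7 sphere at (1.5, 7.5) is present, so the union is just that shape — boundary = 43.31 mm. So its perimeter = 43.31 mm. Layer 25 is larger (108.22 vs 43.31 mm).

layer 25 (z = 7.5 mm)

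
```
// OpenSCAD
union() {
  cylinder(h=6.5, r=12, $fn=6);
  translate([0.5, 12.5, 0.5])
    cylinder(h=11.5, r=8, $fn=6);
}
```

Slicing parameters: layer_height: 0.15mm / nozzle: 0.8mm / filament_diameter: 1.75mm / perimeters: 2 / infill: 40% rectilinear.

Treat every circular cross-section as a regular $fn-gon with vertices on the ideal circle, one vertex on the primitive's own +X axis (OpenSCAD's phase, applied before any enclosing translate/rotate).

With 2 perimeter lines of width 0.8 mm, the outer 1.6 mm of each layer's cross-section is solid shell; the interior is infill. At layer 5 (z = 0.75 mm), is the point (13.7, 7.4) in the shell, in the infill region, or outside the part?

At z = 0.75 mm: the r=12 cylinder gives a regular 6-gon of circumradius 12 (constant along its height); the r=8 cylinder at (0.5, 12.5) contributes a regular 6-gon of circumradius 8; Combining (union): the regions partially overlap (shared area 51.23 mm²), so overlapping operands fuse into one piece — 1 connected region. Overall, the cross-section is a single solid region. The nearest boundary edge runs (6.64, 9.28)→(12.00, 0.00); distance from the point to it = 5.17 mm. The point is not inside any of the regions above, so it lies outside the cross-section (5.17 mm from the nearest boundary).

outside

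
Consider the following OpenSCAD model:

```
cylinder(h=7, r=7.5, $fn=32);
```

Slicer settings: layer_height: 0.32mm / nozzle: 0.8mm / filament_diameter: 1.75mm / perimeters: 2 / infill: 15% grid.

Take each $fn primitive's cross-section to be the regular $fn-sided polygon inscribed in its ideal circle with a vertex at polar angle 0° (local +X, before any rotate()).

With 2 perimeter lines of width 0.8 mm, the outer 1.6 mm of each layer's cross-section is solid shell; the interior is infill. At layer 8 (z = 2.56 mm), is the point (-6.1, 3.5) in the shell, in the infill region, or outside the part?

shell

At z = 2.56 mm: the cylinder: section is a regular 32-gon, circumradius r=7.5. Overall, the cross-section is a single solid region. The nearest boundary edge runs (-6.24, 4.17)→(-6.93, 2.87); distance from the point to it = 0.43 mm. The point is inside the cross-section, 0.43 mm from the nearest boundary — within the 1.6 mm shell band (2 × 0.8).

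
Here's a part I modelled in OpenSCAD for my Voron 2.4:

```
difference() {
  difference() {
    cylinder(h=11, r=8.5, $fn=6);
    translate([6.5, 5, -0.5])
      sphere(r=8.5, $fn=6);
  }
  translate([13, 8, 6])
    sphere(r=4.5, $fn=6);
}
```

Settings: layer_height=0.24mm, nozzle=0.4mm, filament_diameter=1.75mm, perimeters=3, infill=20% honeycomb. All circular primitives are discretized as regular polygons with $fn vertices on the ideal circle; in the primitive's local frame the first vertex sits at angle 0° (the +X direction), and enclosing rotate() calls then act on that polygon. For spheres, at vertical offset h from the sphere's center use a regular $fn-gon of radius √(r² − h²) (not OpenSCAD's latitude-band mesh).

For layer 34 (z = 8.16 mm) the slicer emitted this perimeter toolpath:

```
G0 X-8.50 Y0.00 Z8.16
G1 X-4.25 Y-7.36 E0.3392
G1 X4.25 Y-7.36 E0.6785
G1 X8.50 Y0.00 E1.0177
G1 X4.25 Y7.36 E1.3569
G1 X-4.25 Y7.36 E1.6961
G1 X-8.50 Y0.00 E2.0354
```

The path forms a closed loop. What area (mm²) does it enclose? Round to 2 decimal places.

Apply the shoelace formula to the sequence of (X, Y) vertices; enclosed area = 187.68 mm².

187.68 mm²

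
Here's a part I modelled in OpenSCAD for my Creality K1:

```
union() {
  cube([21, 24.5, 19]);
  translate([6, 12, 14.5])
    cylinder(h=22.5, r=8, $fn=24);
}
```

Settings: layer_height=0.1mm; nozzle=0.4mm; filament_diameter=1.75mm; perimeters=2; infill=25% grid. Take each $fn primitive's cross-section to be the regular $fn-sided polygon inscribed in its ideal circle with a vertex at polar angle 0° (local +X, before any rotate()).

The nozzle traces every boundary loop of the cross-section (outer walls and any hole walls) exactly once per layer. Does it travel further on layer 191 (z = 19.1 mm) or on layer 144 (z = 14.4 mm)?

Layer 191 (z = 19.1): the cube is not intersected at this z (z outside [0, 19]); the r=8 cylinder at (6, 12) contributes a regular 24-gon of circumradius 8 (perimeter = 2·24·8.000·sin(180°/24) = 50.12 mm); Taking the union: only the r=8 cylinder at (6, 12) is present, so the union is just that shape — boundary = 50.12 mm. So its perimeter = 50.12 mm. Layer 144 (z = 14.4): the 21×24.5 cube contributes its full rectangle (perimeter 91.00 mm); the cylinder at (6, 12) is not intersected at this z (z outside [14.5, 37]); Combining (union): only the 21×24.5 cube is present, so the union is just that shape — boundary = 91.00 mm. So its perimeter = 91.00 mm. Layer 144 is larger (91.00 vs 50.12 mm).

layer 144 (z = 14.4 mm)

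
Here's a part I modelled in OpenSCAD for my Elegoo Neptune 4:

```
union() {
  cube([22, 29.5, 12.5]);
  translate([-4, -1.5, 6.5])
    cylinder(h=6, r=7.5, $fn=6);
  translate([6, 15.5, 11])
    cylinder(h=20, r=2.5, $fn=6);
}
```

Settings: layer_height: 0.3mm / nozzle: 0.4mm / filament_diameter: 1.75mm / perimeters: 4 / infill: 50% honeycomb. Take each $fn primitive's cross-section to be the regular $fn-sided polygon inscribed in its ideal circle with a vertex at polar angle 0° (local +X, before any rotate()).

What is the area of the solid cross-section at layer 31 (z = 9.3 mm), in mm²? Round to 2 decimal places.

At z = 9.3 mm: the 22×29.5 cube contributes its full rectangle (area 649.00 mm²); the r=7.5 cylinder at (-4, -1.5) gives a regular 6-gon of circumradius 7.5 (constant along its height) (area = (6/2)·7.500²·sin(360°/6) = 146.14 mm²); the cylinder at (6, 15.5) is absent (z outside [11, 31]); Taking the union: the regions partially overlap — summed areas 795.14 mm² minus the doubly-counted overlap 6.01 mm² gives 789.13 mm² — area = 789.13 mm². Overall, the cross-section is a single solid region. Net area = 789.13 mm².

789.13 mm²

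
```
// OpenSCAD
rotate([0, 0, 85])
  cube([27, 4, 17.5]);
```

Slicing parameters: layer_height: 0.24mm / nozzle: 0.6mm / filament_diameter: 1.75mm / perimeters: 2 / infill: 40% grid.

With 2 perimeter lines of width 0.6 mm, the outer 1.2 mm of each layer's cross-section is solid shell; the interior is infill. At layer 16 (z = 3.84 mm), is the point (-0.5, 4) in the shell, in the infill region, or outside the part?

At z = 3.84 mm: the cube (footprint 27×4) is included at this height; (rotated 85° about Z; rotation is an isometry so areas/perimeters/island counts are preserved). Overall, the cross-section is a single solid region. Undo the 85° rotation: the query point maps to (3.941, 0.847) in the un-rotated model frame. The nearest boundary edge runs (0.00, 0.00)→(27.00, 0.00); distance from the point to it = 0.85 mm. The point is inside the cross-section, 0.85 mm from the nearest boundary — within the 1.2 mm shell band (2 × 0.6).

shell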